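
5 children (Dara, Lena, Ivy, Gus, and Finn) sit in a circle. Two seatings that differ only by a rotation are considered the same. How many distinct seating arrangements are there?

Seat Dara anywhere (absorbing the rotational symmetry), then permute the other 4: (4)! = 24.

24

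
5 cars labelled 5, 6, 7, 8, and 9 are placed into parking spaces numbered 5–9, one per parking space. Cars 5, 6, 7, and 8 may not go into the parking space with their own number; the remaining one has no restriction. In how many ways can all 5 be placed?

53

Let Aᵢ (for 5 ≤ i ≤ 8) be the placements that put car i in its forbidden parking space. Any j of these fix j positions, leaving (5−j)! ways to fill the rest, and there are C(4,j) ways to pick which j.
By inclusion–exclusion, the number of valid placements is Σ_{j=0}^{4} (−1)^j C(4,j)·(5−j)!.
Computing: 120 − 96 + 36 − 8 + 1 = 53.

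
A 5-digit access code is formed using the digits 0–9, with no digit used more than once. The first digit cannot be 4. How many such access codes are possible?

The first digit has 10−1 = 9 choices (anything except 4).
The remaining 4 digits are filled from the other 9 symbols without repetition: 9 × 8 × 7 × 6 = 3024.
Total: 9 × 3024 = 27216.

27216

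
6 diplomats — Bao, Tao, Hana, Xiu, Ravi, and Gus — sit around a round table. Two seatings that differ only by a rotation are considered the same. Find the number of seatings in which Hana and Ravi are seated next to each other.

Treat {Hana, Ravi} as one unit (2 internal orders) and seat the resulting 5 units around the table: (4)! circular arrangements.
So 2 × (4)! = 2 × 24 = 48.

48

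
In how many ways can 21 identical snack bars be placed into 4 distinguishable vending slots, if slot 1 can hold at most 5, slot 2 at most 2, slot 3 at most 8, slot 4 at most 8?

Without the upper bounds there are C(24,3) = 2024 ways to split 21 among 4 vending slots.
Subtract solutions that violate a single cap (substitute x_i' = x_i − (cap_i+1)): x_1 ≥ 6 gives C(18,3) = 816; x_2 ≥ 3 gives C(21,3) = 1330; x_3 ≥ 9 gives C(15,3) = 455; x_4 ≥ 9 gives C(15,3) = 455. Together 3056.
Add back pairs where two caps are both exceeded: 455 + 84 + 84 + 220 + 220 + 20 = 1083.
Subtract triples: 20 + 20 + 0 + 1 = 41.
By inclusion–exclusion the count is 2024 − 3056 + 1083 − 41 = 10.

10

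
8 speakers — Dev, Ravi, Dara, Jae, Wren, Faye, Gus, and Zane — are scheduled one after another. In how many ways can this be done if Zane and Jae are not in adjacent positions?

There are 8! = 40320 arrangements in all. If Zane and Jae are adjacent, merging them into one block gives 2·(7)! = 10080 arrangements.
So 40320 − 10080 = 30240 arrangements keep them apart.

30240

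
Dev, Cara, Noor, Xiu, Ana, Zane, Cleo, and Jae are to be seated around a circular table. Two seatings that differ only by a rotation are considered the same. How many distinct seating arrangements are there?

5040

Seat Dev anywhere (absorbing the rotational symmetry), then permute the other 7: (7)! = 5040.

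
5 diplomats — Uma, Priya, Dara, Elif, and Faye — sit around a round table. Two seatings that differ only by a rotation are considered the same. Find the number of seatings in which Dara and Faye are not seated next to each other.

All circular seatings of 5 people number (4)! = 24.
Those with Dara next to Faye: fuse the pair into one unit and seat 4 units around a circle — 2·(3)! = 12.
Subtracting, 24 − 12 = 12.

12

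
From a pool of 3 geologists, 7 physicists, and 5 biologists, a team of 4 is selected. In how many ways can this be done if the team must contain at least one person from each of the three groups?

630

Unrestricted: C(15,4) = 1365 ways to pick any 4 of the 15.
Subtract selections that omit an entire group: no geologists → C(12,4) = 495; no physicists → C(8,4) = 70; no biologists → C(10,4) = 210.
Add back selections omitting two groups (i.e. drawn from a single group): C(3,4) + C(7,4) + C(5,4) = 40.
By inclusion–exclusion: 1365 − 775 + 40 = 630.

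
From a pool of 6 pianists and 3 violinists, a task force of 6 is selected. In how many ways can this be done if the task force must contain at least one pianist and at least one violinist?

83

Total 6-person selections from all 9: C(9,6) = 84.
Subtract selections that omit an entire group: no pianists → C(3,6) = 0; no violinists → C(6,6) = 1.
Both groups omitted at once is impossible, so 84 − 1 = 83.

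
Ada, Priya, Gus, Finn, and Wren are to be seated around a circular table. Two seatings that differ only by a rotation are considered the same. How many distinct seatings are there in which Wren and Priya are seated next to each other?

12

Treat {Wren, Priya} as one unit (2 internal orders) and seat the resulting 4 units around the table: (3)! circular arrangements.
So 2 × (3)! = 2 × 6 = 12.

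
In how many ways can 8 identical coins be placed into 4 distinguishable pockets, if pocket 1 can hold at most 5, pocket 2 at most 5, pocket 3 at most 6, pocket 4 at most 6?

137

Ignoring the caps, the number of non-negative solutions to x_1+…+x_4 = 8 is C(11,3) = 165.
Subtract solutions that violate a single cap (substitute x_i' = x_i − (cap_i+1)): x_1 ≥ 6 gives C(5,3) = 10; x_2 ≥ 6 gives C(5,3) = 10; x_3 ≥ 7 gives C(4,3) = 4; x_4 ≥ 7 gives C(4,3) = 4. Together 28.
No two caps can be exceeded simultaneously, so the pair terms are all 0.
By inclusion–exclusion the count is 165 − 28 + 0 = 137.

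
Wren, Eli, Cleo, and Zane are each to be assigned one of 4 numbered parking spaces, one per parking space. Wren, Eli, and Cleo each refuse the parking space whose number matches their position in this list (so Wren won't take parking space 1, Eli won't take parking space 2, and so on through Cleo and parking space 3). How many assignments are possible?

Let Aᵢ (for i ∈ {1, 2, 3}) be the placements that put person i in their forbidden parking space. Any j of these fix j positions, leaving (4−j)! ways to fill the rest, and there are C(3,j) ways to pick which j.
By inclusion–exclusion, the number of valid placements is Σ_{j=0}^{3} (−1)^j C(3,j)·(4−j)!.
Computing: 24 − 18 + 6 − 1 = 11.

11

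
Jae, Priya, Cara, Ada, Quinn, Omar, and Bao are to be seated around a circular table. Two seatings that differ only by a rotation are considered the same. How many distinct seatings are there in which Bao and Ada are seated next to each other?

Glue Bao and Ada into a block (2 internal orders). Seating 6 units around a circle gives (5)! arrangements.
So 2 × (5)! = 2 × 120 = 240.

240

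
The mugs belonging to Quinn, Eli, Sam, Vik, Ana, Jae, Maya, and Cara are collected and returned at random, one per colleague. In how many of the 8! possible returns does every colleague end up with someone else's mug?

14833

This is the derangement count D_8: permutations of 8 items with no fixed point.
By inclusion–exclusion this is Σ_{j=0}^{8} (−1)^j C(8,j)·(8−j)!.
Computing: 40320 − 40320 + 20160 − 6720 + 1680 − 336 + 56 − 8 + 1 = 14833.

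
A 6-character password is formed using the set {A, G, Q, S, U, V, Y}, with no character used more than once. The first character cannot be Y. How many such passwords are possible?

4320

The first character has 7−1 = 6 choices (anything except Y).
The remaining 5 characters are filled from the other 6 symbols without repetition: 6 × 5 × 4 × 3 × 2 = 720.
Total: 6 × 720 = 4320.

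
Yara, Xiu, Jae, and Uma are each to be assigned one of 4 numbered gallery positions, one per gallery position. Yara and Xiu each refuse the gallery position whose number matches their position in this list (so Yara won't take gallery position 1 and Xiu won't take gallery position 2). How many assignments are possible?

Let Aᵢ (for i ∈ {1, 2}) be the placements that put person i in their forbidden gallery position. Any j of these fix j positions, leaving (4−j)! ways to fill the rest, and there are C(2,j) ways to pick which j.
By inclusion–exclusion, the number of valid placements is Σ_{j=0}^{2} (−1)^j C(2,j)·(4−j)!.
Computing: 24 − 12 + 2 = 14.

14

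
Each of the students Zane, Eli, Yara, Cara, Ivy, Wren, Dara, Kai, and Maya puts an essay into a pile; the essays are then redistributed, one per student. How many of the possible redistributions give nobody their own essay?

Count assignments avoiding every fixed point. For any j of the 9 students fixed to their own essay, the other 9−j can be arranged in (9−j)! ways.
By inclusion–exclusion this is Σ_{j=0}^{9} (−1)^j C(9,j)·(9−j)!.
Computing: 362880 − 362880 + 181440 − 60480 + 15120 − 3024 + 504 − 72 + 9 − 1 = 133496.

133496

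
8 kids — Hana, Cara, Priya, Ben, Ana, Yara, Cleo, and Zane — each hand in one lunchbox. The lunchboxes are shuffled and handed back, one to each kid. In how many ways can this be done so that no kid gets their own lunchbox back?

Count assignments avoiding every fixed point. For any j of the 8 kids fixed to their own lunchbox, the other 8−j can be arranged in (8−j)! ways.
By inclusion–exclusion this is Σ_{j=0}^{8} (−1)^j C(8,j)·(8−j)!.
Computing: 40320 − 40320 + 20160 − 6720 + 1680 − 336 + 56 − 8 + 1 = 14833.

14833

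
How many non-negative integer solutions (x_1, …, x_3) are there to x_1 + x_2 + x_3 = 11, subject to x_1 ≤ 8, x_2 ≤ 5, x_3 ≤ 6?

36

Without the upper bounds there are C(13,2) = 78 ways to split 11 among 3 variables.
Subtract solutions that violate a single cap (substitute x_i' = x_i − (cap_i+1)): x_1 ≥ 9 gives C(4,2) = 6; x_2 ≥ 6 gives C(7,2) = 21; x_3 ≥ 7 gives C(6,2) = 15. Together 42.
No two caps can be exceeded simultaneously, so the pair terms are all 0.
By inclusion–exclusion the count is 78 − 42 + 0 = 36.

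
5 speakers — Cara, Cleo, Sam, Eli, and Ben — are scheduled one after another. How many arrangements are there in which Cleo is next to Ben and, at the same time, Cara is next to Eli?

24

Treat {Cleo,Ben} as one block (2 orders) and {Cara,Eli} as another (2 orders).
That leaves 3 units to arrange: 2 × 2 × 3! = 4 × 6 = 24.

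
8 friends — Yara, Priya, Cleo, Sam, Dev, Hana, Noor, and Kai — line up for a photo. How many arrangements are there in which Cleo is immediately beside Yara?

10080

Place the 6 others and the Cleo-Yara pair as 7 objects in a line; the pair has 2 internal arrangements.
So the count is 2·(7)! = 10080.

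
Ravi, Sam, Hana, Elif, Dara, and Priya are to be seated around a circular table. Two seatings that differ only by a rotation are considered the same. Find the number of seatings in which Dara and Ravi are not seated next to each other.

72

All circular seatings of 6 people number (5)! = 120.
Seatings with Dara beside Ravi: treat them as a block with 2 internal orders, giving 2 × (4)! = 48.
Subtracting, 120 − 48 = 72.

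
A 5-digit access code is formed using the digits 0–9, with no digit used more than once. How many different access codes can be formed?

This is a permutation of 5 out of 10: P(10,5) = 10!/5!.
That product is 10 × 9 × 8 × 7 × 6 = 30240.

30240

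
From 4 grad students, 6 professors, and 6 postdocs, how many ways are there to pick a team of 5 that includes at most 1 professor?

1512

Split by how many professors are chosen (0 through 1).
Sum: C(6,0)·C(10,5) + C(6,1)·C(10,4) = 252 + 1260 = 1512.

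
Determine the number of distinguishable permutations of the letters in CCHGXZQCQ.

30240

The 9 letters of CCHGXZQCQ have repeats: C appearing 3 times and Q appearing twice.
The number of distinct arrangements is 9!/(3!·2!) = 362880/12 = 30240.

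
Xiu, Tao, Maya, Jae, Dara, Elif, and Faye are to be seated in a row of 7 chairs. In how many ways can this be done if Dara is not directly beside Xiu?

3600

There are 7! = 5040 arrangements in all. If Dara and Xiu are adjacent, merging them into one block gives 2·(6)! = 1440 arrangements.
So 5040 − 1440 = 3600 arrangements keep them apart.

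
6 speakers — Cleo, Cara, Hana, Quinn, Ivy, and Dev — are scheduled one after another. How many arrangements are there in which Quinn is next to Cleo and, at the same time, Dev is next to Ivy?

96

Treat {Quinn,Cleo} as one block (2 orders) and {Dev,Ivy} as another (2 orders).
That leaves 4 units to arrange: 2 × 2 × 4! = 4 × 24 = 96.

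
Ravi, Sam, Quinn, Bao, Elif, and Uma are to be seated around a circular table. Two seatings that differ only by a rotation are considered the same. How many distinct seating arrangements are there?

120

Seat Ravi anywhere (absorbing the rotational symmetry), then permute the other 5: (5)! = 120.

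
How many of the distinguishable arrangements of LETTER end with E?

With the last slot taken by E, it remains to arrange the other 5 letters (LTTER).
Those 5 letters have T appearing twice, giving (5)!/(2!) = 60.

60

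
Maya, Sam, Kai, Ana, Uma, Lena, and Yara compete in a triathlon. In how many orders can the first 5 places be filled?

2520

This is an ordered selection of 5 from 7: P(7,5).
That gives 7 × 6 × 5 × 4 × 3 = 2520.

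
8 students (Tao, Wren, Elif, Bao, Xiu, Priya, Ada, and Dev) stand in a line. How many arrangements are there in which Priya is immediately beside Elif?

Place the 6 others and the Priya-Elif pair as 7 objects in a line; the pair has 2 internal arrangements.
That gives 2 × 7! = 2 × 5040 = 10080.

10080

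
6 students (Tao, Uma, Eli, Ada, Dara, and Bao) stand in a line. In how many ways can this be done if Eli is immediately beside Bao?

240

Glue Eli and Bao into one block (2 internal orders), leaving 5 units to arrange in a row.
So the count is 2·(5)! = 240.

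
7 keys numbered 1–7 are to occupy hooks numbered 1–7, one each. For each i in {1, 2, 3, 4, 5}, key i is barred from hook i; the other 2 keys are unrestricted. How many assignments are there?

Let Aᵢ (for 1 ≤ i ≤ 5) be the placements that put key i in its forbidden hook. Any j of these fix j positions, leaving (7−j)! ways to fill the rest, and there are C(5,j) ways to pick which j.
By inclusion–exclusion, the number of valid placements is Σ_{j=0}^{5} (−1)^j C(5,j)·(7−j)!.
Computing: 5040 − 3600 + 1200 − 240 + 30 − 2 = 2428.

2428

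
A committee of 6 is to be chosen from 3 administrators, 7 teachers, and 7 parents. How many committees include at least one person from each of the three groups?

With no constraint there are C(17,6) = 12376 possible selections.
Selections missing a whole group: no administrators → C(14,6) = 3003; no teachers → C(10,6) = 210; no parents → C(10,6) = 210.
Add back selections omitting two groups (i.e. drawn from a single group): C(3,6) + C(7,6) + C(7,6) = 14.
By inclusion–exclusion: 12376 − 3423 + 14 = 8967.

8967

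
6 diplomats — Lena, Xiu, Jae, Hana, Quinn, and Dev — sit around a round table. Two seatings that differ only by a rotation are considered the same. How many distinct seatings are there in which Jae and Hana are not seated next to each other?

72

Without the restriction there are (5)! = 120 seatings.
Seatings with Jae beside Hana: treat them as a block with 2 internal orders, giving 2 × (4)! = 48.
Subtracting, 120 − 48 = 72.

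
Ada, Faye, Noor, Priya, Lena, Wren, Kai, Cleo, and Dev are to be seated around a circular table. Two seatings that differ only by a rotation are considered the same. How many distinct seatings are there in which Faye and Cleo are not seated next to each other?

30240

Without the restriction there are (8)! = 40320 seatings.
Seatings with Faye beside Cleo: treat them as a block with 2 internal orders, giving 2 × (7)! = 10080.
Subtracting, 40320 − 10080 = 30240.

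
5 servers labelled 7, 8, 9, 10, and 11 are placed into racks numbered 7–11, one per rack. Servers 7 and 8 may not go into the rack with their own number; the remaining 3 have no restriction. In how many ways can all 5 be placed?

78

Let Aᵢ (for i ∈ {7, 8}) be the placements that put server i in its forbidden rack. Any j of these fix j positions, leaving (5−j)! ways to fill the rest, and there are C(2,j) ways to pick which j.
By inclusion–exclusion, the number of valid placements is Σ_{j=0}^{2} (−1)^j C(2,j)·(5−j)!.
Computing: 120 − 48 + 6 = 78.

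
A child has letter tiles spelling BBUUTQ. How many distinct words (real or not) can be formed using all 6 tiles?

180

The 6 letters of BBUUTQ have repeats: B appearing twice and U appearing twice.
Dividing 6! = 720 by 2!·2! = 4 for the repeated letters gives 180.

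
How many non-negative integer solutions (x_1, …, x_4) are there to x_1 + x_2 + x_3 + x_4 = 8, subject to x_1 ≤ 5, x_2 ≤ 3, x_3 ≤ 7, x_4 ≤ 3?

85

Without the upper bounds there are C(11,3) = 165 ways to split 8 among 4 variables.
Subtract solutions that violate a single cap (substitute x_i' = x_i − (cap_i+1)): x_1 ≥ 6 gives C(5,3) = 10; x_2 ≥ 4 gives C(7,3) = 35; x_3 ≥ 8 gives C(3,3) = 1; x_4 ≥ 4 gives C(7,3) = 35. Together 81.
Add back pairs where two caps are both exceeded: 0 + 0 + 0 + 0 + 1 + 0 = 1.
By inclusion–exclusion the count is 165 − 81 + 1 = 85.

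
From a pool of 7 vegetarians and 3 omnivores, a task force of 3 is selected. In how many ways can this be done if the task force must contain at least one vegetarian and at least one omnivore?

Total 3-person selections from all 10: C(10,3) = 120.
Subtract selections that omit an entire group: no vegetarians → C(3,3) = 1; no omnivores → C(7,3) = 35.
Both groups omitted at once is impossible, so 120 − 36 = 84.

84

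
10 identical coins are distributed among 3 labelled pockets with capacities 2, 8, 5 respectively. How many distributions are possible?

By stars and bars, unrestricted non-negative solutions to x_1+…+x_3 = 10 number C(10+2,2) = 66.
Subtract solutions that violate a single cap (substitute x_i' = x_i − (cap_i+1)): x_1 ≥ 3 gives C(9,2) = 36; x_2 ≥ 9 gives C(3,2) = 3; x_3 ≥ 6 gives C(6,2) = 15. Together 54.
Add back pairs where two caps are both exceeded: 0 + 3 + 0 = 3.
By inclusion–exclusion the count is 66 − 54 + 3 = 15.

15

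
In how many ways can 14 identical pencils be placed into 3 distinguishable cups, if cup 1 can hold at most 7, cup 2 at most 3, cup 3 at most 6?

By stars and bars, unrestricted non-negative solutions to x_1+…+x_3 = 14 number C(14+2,2) = 120.
Subtract solutions that violate a single cap (substitute x_i' = x_i − (cap_i+1)): x_1 ≥ 8 gives C(8,2) = 28; x_2 ≥ 4 gives C(12,2) = 66; x_3 ≥ 7 gives C(9,2) = 36. Together 130.
Add back pairs where two caps are both exceeded: 6 + 0 + 10 = 16.
By inclusion–exclusion the count is 120 − 130 + 16 = 6.

6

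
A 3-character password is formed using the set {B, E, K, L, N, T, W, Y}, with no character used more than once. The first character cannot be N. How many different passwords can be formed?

294

The first character has 8−1 = 7 choices (anything except N).
The remaining 2 characters are filled from the other 7 symbols without repetition: 7 × 6 = 42.
Total: 7 × 42 = 294.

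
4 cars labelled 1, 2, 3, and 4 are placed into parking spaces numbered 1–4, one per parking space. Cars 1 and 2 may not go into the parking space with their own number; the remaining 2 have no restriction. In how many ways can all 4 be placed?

Let Aᵢ (for i ∈ {1, 2}) be the placements that put car i in its forbidden parking space. Any j of these fix j positions, leaving (4−j)! ways to fill the rest, and there are C(2,j) ways to pick which j.
By inclusion–exclusion, the number of valid placements is Σ_{j=0}^{2} (−1)^j C(2,j)·(4−j)!.
Computing: 24 − 12 + 2 = 14.

14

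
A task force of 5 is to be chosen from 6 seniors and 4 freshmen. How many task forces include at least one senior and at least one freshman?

246

Total 5-person selections from all 10: C(10,5) = 252.
Selections missing a whole group: no seniors → C(4,5) = 0; no freshmen → C(6,5) = 6.
Both groups omitted at once is impossible, so 252 − 6 = 246.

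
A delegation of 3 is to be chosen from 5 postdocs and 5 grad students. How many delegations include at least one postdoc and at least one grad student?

100

With no constraint there are C(10,3) = 120 possible selections.
Selections missing a whole group: no postdocs → C(5,3) = 10; no grad students → C(5,3) = 10.
Both groups omitted at once is impossible, so 120 − 20 = 100.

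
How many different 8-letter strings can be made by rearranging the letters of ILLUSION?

10080

The 8 letters of ILLUSION have repeats: I appearing twice and L appearing twice.
Dividing 8! = 40320 by 2!·2! = 4 for the repeated letters gives 10080.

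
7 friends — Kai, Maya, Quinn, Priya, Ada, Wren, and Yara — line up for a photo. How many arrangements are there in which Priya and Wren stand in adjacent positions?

1440

Place the 5 others and the Priya-Wren pair as 6 objects in a line; the pair has 2 internal arrangements.
So the count is 2·(6)! = 1440.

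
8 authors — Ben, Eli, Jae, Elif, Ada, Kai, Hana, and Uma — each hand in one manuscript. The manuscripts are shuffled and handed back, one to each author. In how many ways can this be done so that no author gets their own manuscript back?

14833

This is the derangement count D_8: permutations of 8 items with no fixed point.
By inclusion–exclusion this is Σ_{j=0}^{8} (−1)^j C(8,j)·(8−j)!.
Computing: 40320 − 40320 + 20160 − 6720 + 1680 − 336 + 56 − 8 + 1 = 14833.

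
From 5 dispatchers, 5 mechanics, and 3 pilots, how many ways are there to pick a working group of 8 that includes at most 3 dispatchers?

881

Split by how many dispatchers are chosen (0 through 3).
Sum: C(5,0)·C(8,8) + C(5,1)·C(8,7) + C(5,2)·C(8,6) + C(5,3)·C(8,5) = 1 + 40 + 280 + 560 = 881.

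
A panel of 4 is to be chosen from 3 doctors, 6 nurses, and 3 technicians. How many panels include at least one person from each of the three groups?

243

Total 4-person selections from all 12: C(12,4) = 495.
Selections missing a whole group: no doctors → C(9,4) = 126; no nurses → C(6,4) = 15; no technicians → C(9,4) = 126.
Add back selections omitting two groups (i.e. drawn from a single group): C(3,4) + C(6,4) + C(3,4) = 15.
By inclusion–exclusion: 495 − 267 + 15 = 243.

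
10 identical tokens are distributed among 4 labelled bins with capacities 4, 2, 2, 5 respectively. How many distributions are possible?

Ignoring the caps, the number of non-negative solutions to x_1+…+x_4 = 10 is C(13,3) = 286.
Subtract solutions that violate a single cap (substitute x_i' = x_i − (cap_i+1)): x_1 ≥ 5 gives C(8,3) = 56; x_2 ≥ 3 gives C(10,3) = 120; x_3 ≥ 3 gives C(10,3) = 120; x_4 ≥ 6 gives C(7,3) = 35. Together 331.
Add back pairs where two caps are both exceeded: 10 + 10 + 0 + 35 + 4 + 4 = 63.
By inclusion–exclusion the count is 286 − 331 + 63 = 18.

18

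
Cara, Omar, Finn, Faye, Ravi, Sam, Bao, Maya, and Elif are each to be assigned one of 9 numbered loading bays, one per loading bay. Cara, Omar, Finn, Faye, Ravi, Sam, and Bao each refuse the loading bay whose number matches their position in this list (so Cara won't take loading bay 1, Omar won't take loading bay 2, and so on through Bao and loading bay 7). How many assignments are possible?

Let Aᵢ (for 1 ≤ i ≤ 7) be the placements that put person i in their forbidden loading bay. Any j of these fix j positions, leaving (9−j)! ways to fill the rest, and there are C(7,j) ways to pick which j.
By inclusion–exclusion, the number of valid placements is Σ_{j=0}^{7} (−1)^j C(7,j)·(9−j)!.
Computing: 362880 − 282240 + 105840 − 25200 + 4200 − 504 + 42 − 2 = 165016.

165016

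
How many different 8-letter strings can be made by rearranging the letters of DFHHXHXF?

DFHHXHXF has 8 letters with F appearing twice, H appearing 3 times, and X appearing twice.
So there are 8! / (3!·2!·2!) = 1680 distinguishable arrangements.

1680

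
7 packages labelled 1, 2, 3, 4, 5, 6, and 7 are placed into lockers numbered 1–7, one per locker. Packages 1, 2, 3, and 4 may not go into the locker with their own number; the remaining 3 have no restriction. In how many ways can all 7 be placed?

Let Aᵢ (for 1 ≤ i ≤ 4) be the placements that put package i in its forbidden locker. Any j of these fix j positions, leaving (7−j)! ways to fill the rest, and there are C(4,j) ways to pick which j.
By inclusion–exclusion, the number of valid placements is Σ_{j=0}^{4} (−1)^j C(4,j)·(7−j)!.
Computing: 5040 − 2880 + 720 − 96 + 6 = 2790.

2790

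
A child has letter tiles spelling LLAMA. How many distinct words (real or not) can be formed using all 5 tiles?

30

LLAMA has 5 letters with A appearing twice and L appearing twice.
The number of distinct arrangements is 5!/(2!·2!) = 120/4 = 30.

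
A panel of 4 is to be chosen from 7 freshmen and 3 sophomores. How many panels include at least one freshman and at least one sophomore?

175

With no constraint there are C(10,4) = 210 possible selections.
Selections missing a whole group: no freshmen → C(3,4) = 0; no sophomores → C(7,4) = 35.
Both groups omitted at once is impossible, so 210 − 35 = 175.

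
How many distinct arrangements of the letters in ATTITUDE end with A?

With the last slot taken by A, it remains to arrange the other 7 letters (TTITUDE).
Those 7 letters have T appearing 3 times, giving (7)!/(3!) = 840.

840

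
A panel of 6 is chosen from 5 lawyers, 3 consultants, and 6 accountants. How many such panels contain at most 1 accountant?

364

Split by how many accountants are chosen (0 through 1).
Sum: C(6,0)·C(8,6) + C(6,1)·C(8,5) = 28 + 336 = 364.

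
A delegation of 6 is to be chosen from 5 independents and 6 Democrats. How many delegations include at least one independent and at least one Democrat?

461

Total 6-person selections from all 11: C(11,6) = 462.
Subtract selections that omit an entire group: no independents → C(6,6) = 1; no Democrats → C(5,6) = 0.
Both groups omitted at once is impossible, so 462 − 1 = 461.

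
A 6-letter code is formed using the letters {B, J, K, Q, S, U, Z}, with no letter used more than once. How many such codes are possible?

5040

With no repetition, fill the 6 letters in order: 7 choices, then 6, down to 2.
7 × 6 × 5 × 4 × 3 × 2 = 5040.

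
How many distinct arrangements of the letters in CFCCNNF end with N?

Fix N in the last position and arrange the remaining 6 letters.
Those 6 letters have C appearing 3 times and F appearing twice, giving (6)!/(3!·2!) = 60.

60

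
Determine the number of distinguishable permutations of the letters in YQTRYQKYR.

15120

YQTRYQKYR has 9 letters with Q appearing twice, R appearing twice, and Y appearing 3 times.
Dividing 9! = 362880 by 3!·2!·2! = 24 for the repeated letters gives 15120.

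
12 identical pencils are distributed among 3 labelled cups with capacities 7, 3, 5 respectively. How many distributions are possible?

By stars and bars, unrestricted non-negative solutions to x_1+…+x_3 = 12 number C(12+2,2) = 91.
Subtract solutions that violate a single cap (substitute x_i' = x_i − (cap_i+1)): x_1 ≥ 8 gives C(6,2) = 15; x_2 ≥ 4 gives C(10,2) = 45; x_3 ≥ 6 gives C(8,2) = 28. Together 88.
Add back pairs where two caps are both exceeded: 1 + 0 + 6 = 7.
By inclusion–exclusion the count is 91 − 88 + 7 = 10.

10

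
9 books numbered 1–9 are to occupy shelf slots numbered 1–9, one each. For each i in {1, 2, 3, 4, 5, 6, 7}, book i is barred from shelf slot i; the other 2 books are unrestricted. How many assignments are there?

Let Aᵢ (for 1 ≤ i ≤ 7) be the placements that put book i in its forbidden shelf slot. Any j of these fix j positions, leaving (9−j)! ways to fill the rest, and there are C(7,j) ways to pick which j.
By inclusion–exclusion, the number of valid placements is Σ_{j=0}^{7} (−1)^j C(7,j)·(9−j)!.
Computing: 362880 − 282240 + 105840 − 25200 + 4200 − 504 + 42 − 2 = 165016.

165016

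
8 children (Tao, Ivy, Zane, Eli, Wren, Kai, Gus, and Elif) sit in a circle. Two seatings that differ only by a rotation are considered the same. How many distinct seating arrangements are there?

Seat Tao anywhere (absorbing the rotational symmetry), then permute the other 7: (7)! = 5040.

5040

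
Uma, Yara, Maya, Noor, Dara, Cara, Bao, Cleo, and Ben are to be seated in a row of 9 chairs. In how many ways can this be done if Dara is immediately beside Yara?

80640

Place the 7 others and the Dara-Yara pair as 8 objects in a line; the pair has 2 internal arrangements.
So the count is 2·(8)! = 80640.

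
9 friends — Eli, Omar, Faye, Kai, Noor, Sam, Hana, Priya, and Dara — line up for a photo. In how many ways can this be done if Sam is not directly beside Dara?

282240

There are 9! = 362880 arrangements in all. If Sam and Dara are adjacent, merging them into one block gives 2·(8)! = 80640 arrangements.
Complementary counting: 362880 − 80640 = 282240.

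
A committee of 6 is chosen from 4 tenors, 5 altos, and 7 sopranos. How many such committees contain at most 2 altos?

6072

Split by how many altos are chosen (0 through 2).
Sum: C(5,0)·C(11,6) + C(5,1)·C(11,5) + C(5,2)·C(11,4) = 462 + 2310 + 3300 = 6072.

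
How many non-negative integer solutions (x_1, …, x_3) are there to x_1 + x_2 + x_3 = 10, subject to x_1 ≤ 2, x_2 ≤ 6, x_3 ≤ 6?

12

Ignoring the caps, the number of non-negative solutions to x_1+…+x_3 = 10 is C(12,2) = 66.
Subtract solutions that violate a single cap (substitute x_i' = x_i − (cap_i+1)): x_1 ≥ 3 gives C(9,2) = 36; x_2 ≥ 7 gives C(5,2) = 10; x_3 ≥ 7 gives C(5,2) = 10. Together 56.
Add back pairs where two caps are both exceeded: 1 + 1 + 0 = 2.
By inclusion–exclusion the count is 66 − 56 + 2 = 12.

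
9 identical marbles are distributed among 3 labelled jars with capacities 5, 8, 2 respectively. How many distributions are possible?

Ignoring the caps, the number of non-negative solutions to x_1+…+x_3 = 9 is C(11,2) = 55.
Subtract solutions that violate a single cap (substitute x_i' = x_i − (cap_i+1)): x_1 ≥ 6 gives C(5,2) = 10; x_2 ≥ 9 gives C(2,2) = 1; x_3 ≥ 3 gives C(8,2) = 28. Together 39.
Add back pairs where two caps are both exceeded: 0 + 1 + 0 = 1.
By inclusion–exclusion the count is 55 − 39 + 1 = 17.

17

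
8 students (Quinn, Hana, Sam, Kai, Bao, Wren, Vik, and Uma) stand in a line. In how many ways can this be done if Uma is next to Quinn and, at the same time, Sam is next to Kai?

Treat {Uma,Quinn} as one block (2 orders) and {Sam,Kai} as another (2 orders).
That leaves 6 units to arrange: 2 × 2 × 6! = 4 × 720 = 2880.

2880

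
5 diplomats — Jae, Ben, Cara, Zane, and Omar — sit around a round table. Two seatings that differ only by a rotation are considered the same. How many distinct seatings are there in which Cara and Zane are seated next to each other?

12

Glue Cara and Zane into a block (2 internal orders). Seating 4 units around a circle gives (3)! arrangements.
So 2 × (3)! = 2 × 6 = 12.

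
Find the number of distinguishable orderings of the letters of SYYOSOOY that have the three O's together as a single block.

60

Treat the 3 copies of O as a single block. The multiset to arrange is then {OOO, S, S, Y, Y, Y}, 6 items in all.
That gives (6)!/(3!·2!) = 60 arrangements.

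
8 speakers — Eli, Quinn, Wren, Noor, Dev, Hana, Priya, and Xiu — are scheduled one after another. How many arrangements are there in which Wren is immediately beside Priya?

Place the 6 others and the Wren-Priya pair as 7 objects in a line; the pair has 2 internal arrangements.
So the count is 2·(7)! = 10080.

10080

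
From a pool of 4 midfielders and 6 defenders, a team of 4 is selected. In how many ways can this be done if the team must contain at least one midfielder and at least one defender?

Total 4-person selections from all 10: C(10,4) = 210.
Selections missing a whole group: no midfielders → C(6,4) = 15; no defenders → C(4,4) = 1.
Both groups omitted at once is impossible, so 210 − 16 = 194.

194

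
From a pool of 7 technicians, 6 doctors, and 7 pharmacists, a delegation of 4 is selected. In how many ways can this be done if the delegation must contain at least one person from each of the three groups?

Total 4-person selections from all 20: C(20,4) = 4845.
Subtract selections that omit an entire group: no technicians → C(13,4) = 715; no doctors → C(14,4) = 1001; no pharmacists → C(13,4) = 715.
Add back selections omitting two groups (i.e. drawn from a single group): C(7,4) + C(6,4) + C(7,4) = 85.
By inclusion–exclusion: 4845 − 2431 + 85 = 2499.

2499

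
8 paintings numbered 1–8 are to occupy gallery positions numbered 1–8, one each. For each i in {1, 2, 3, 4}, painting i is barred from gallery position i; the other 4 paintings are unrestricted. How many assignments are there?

24024

Let Aᵢ (for 1 ≤ i ≤ 4) be the placements that put painting i in its forbidden gallery position. Any j of these fix j positions, leaving (8−j)! ways to fill the rest, and there are C(4,j) ways to pick which j.
By inclusion–exclusion, the number of valid placements is Σ_{j=0}^{4} (−1)^j C(4,j)·(8−j)!.
Computing: 40320 − 20160 + 4320 − 480 + 24 = 24024.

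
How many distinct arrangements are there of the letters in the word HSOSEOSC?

3360

The 8 letters of HSOSEOSC have repeats: O appearing twice and S appearing 3 times.
So there are 8! / (3!·2!) = 3360 distinguishable arrangements.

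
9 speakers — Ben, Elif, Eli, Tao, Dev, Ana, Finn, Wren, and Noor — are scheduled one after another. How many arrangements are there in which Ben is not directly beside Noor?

There are 9! = 362880 arrangements in all. If Ben and Noor are adjacent, merging them into one block gives 2·(8)! = 80640 arrangements.
So 362880 − 80640 = 282240 arrangements keep them apart.

282240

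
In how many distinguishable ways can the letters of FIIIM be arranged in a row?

20

Letter multiplicities in FIIIM: F×1, I×3, M×1.
The number of distinct arrangements is 5!/(3!) = 120/6 = 20.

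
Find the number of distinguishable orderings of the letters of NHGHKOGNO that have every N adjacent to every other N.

5040

Treat the 2 copies of N as a single block. The multiset to arrange is then {NN, G, G, H, H, K, O, O}, 8 items in all.
That gives (8)!/(2!·2!·2!) = 5040 arrangements.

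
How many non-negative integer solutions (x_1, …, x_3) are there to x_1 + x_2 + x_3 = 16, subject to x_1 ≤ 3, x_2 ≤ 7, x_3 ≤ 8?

6

Ignoring the caps, the number of non-negative solutions to x_1+…+x_3 = 16 is C(18,2) = 153.
Subtract solutions that violate a single cap (substitute x_i' = x_i − (cap_i+1)): x_1 ≥ 4 gives C(14,2) = 91; x_2 ≥ 8 gives C(10,2) = 45; x_3 ≥ 9 gives C(9,2) = 36. Together 172.
Add back pairs where two caps are both exceeded: 15 + 10 + 0 = 25.
By inclusion–exclusion the count is 153 − 172 + 25 = 6.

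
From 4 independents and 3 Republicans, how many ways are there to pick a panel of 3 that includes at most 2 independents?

Split by how many independents are chosen (0 through 2).
Sum: C(4,0)·C(3,3) + C(4,1)·C(3,2) + C(4,2)·C(3,1) = 1 + 12 + 18 = 31.

31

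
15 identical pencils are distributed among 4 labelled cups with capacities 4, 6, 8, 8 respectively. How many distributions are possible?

225

Ignoring the caps, the number of non-negative solutions to x_1+…+x_4 = 15 is C(18,3) = 816.
Subtract solutions that violate a single cap (substitute x_i' = x_i − (cap_i+1)): x_1 ≥ 5 gives C(13,3) = 286; x_2 ≥ 7 gives C(11,3) = 165; x_3 ≥ 9 gives C(9,3) = 84; x_4 ≥ 9 gives C(9,3) = 84. Together 619.
Add back pairs where two caps are both exceeded: 20 + 4 + 4 + 0 + 0 + 0 = 28.
By inclusion–exclusion the count is 816 − 619 + 28 = 225.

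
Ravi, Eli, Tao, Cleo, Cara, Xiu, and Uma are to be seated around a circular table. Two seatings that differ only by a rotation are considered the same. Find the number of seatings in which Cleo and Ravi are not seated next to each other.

All circular seatings of 7 people number (6)! = 720.
Those with Cleo next to Ravi: fuse the pair into one unit and seat 6 units around a circle — 2·(5)! = 240.
Subtracting, 720 − 240 = 480.

480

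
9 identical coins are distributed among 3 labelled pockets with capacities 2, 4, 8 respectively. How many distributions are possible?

14

Without the upper bounds there are C(11,2) = 55 ways to split 9 among 3 pockets.
Subtract solutions that violate a single cap (substitute x_i' = x_i − (cap_i+1)): x_1 ≥ 3 gives C(8,2) = 28; x_2 ≥ 5 gives C(6,2) = 15; x_3 ≥ 9 gives C(2,2) = 1. Together 44.
Add back pairs where two caps are both exceeded: 3 + 0 + 0 = 3.
By inclusion–exclusion the count is 55 − 44 + 3 = 14.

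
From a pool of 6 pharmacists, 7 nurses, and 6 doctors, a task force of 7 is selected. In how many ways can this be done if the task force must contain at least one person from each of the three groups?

46165

With no constraint there are C(19,7) = 50388 possible selections.
Selections missing a whole group: no pharmacists → C(13,7) = 1716; no nurses → C(12,7) = 792; no doctors → C(13,7) = 1716.
Add back selections omitting two groups (i.e. drawn from a single group): C(6,7) + C(7,7) + C(6,7) = 1.
By inclusion–exclusion: 50388 − 4224 + 1 = 46165.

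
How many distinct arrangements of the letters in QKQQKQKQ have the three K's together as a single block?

Treat the 3 copies of K as a single block. The multiset to arrange is then {KKK, Q, Q, Q, Q, Q}, 6 items in all.
That gives (6)!/(5!) = 6 arrangements.

6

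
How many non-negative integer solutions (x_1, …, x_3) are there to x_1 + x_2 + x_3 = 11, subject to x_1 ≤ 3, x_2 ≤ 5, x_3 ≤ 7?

14

Without the upper bounds there are C(13,2) = 78 ways to split 11 among 3 variables.
Subtract solutions that violate a single cap (substitute x_i' = x_i − (cap_i+1)): x_1 ≥ 4 gives C(9,2) = 36; x_2 ≥ 6 gives C(7,2) = 21; x_3 ≥ 8 gives C(5,2) = 10. Together 67.
Add back pairs where two caps are both exceeded: 3 + 0 + 0 = 3.
By inclusion–exclusion the count is 78 − 67 + 3 = 14.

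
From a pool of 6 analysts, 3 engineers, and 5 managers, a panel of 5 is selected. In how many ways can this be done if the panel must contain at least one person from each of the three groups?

1365

Unrestricted: C(14,5) = 2002 ways to pick any 5 of the 14.
Subtract selections that omit an entire group: no analysts → C(8,5) = 56; no engineers → C(11,5) = 462; no managers → C(9,5) = 126.
Add back selections omitting two groups (i.e. drawn from a single group): C(6,5) + C(3,5) + C(5,5) = 7.
By inclusion–exclusion: 2002 − 644 + 7 = 1365.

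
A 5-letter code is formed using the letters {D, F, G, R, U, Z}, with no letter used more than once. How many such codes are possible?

720

This is a permutation of 5 out of 6: P(6,5) = 6!/1!.
6 × 5 × 4 × 3 × 2 = 720.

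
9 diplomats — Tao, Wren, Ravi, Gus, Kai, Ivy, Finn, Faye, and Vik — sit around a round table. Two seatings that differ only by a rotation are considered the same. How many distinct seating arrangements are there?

Around a circle, 9 distinct people have 9!/9 = (8)! = 40320 rotationally distinct seatings.

40320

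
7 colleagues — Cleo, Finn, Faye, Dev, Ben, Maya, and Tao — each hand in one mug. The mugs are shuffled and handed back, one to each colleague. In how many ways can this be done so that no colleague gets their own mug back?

1854

This is the derangement count D_7: permutations of 7 items with no fixed point.
By inclusion–exclusion this is Σ_{j=0}^{7} (−1)^j C(7,j)·(7−j)!.
Computing: 5040 − 5040 + 2520 − 840 + 210 − 42 + 7 − 1 = 1854.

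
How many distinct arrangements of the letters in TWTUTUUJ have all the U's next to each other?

120

Treat the 3 copies of U as a single block. The multiset to arrange is then {UUU, J, T, T, T, W}, 6 items in all.
That gives (6)!/(3!) = 120 arrangements.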